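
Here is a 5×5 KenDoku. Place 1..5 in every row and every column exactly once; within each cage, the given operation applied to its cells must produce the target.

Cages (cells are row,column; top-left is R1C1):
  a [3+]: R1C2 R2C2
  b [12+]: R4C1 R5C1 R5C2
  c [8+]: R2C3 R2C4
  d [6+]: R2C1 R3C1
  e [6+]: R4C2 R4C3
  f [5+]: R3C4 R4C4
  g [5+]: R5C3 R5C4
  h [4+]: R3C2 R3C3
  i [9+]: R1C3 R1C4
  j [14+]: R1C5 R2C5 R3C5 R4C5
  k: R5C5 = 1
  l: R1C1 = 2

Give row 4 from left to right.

L is a freebie, leaving R1C1 = 2.
2 is placed in row 1, which forces R1C2 = 1.
1 is placed in column 2, which forces R2C2 = 2.
1 is placed in column 2, leaving R3C2 = 3.
3 is placed in row 3, so R3C3 = 1.
Cage k is a single given cell; hence R5C5 = 1.
Cage d needs two cells with sum 6, so R2C1 = 1.
Cage d's pair has sum 6, so R3C1 = 5.
Cage e needs two cells with sum 6, which forces R4C2 = 4.
The two cells of cage e must have sum 6; hence R4C3 = 2.
Column 2 already has 4, which forces R5C2 = 5.
2 is placed in column 3, leaving R5C3 = 3.
Row 5 now contains 3; hence R5C4 = 2.
Column 3 now contains 3, so R2C3 = 5.
The two cells of cage c must have sum 8, which forces R2C4 = 3.
Row 2 already has 3; hence R2C5 = 4.
2 is placed in column 4; hence R3C4 = 4.
Cage j has sum 14, so R3C5 = 2.
Row 4 already has 4, leaving R4C1 = 3.
Cage f's pair has sum 5, which forces R4C4 = 1.
3 is placed in row 4, which forces R4C5 = 5.
Row 5 now contains 3, so R5C1 = 4.
5 is placed in column 3; hence R1C3 = 4.
Column 4 already has 4, which forces R1C4 = 5.
5 is placed in column 5; hence R1C5 = 3.
The full grid is 2 1 4 5 3 / 1 2 5 3 4 / 5 3 1 4 2 / 3 4 2 1 5 / 4 5 3 2 1.

3 4 2 1 5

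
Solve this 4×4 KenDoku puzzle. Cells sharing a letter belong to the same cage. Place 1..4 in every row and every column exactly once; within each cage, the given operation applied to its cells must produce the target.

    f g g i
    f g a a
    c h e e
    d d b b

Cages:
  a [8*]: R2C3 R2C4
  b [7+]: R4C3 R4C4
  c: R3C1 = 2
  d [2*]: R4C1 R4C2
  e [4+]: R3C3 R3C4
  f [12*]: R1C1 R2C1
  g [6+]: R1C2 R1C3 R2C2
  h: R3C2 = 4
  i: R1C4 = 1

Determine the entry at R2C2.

Cage i is given; hence R1C4 = 1.
Cage c is given, leaving R3C1 = 2.
Cage h is given; hence R3C2 = 4.
Column 4 now contains 1; hence R3C4 = 3.
2 is placed in column 1, so R4C1 = 1.
Row 4 already has 1, so R4C2 = 2.
3 is placed in column 4, which forces R4C4 = 4.
2 is placed in column 2, leaving R1C2 = 3.
Cage g has sum 6, so R1C3 = 2.
Cage g has sum 6, leaving R2C2 = 1.
Cage a's pair has product 8, so R2C3 = 4.
Column 4 already has 4, which forces R2C4 = 2.
3 is placed in row 3, so R3C3 = 1.
Row 4 already has 4, which forces R4C3 = 3.
Row 1 already has 3, so R1C1 = 4.
Row 2 already has 4; hence R2C1 = 3.
Completed grid: 4 3 2 1 / 3 1 4 2 / 2 4 1 3 / 1 2 3 4.

1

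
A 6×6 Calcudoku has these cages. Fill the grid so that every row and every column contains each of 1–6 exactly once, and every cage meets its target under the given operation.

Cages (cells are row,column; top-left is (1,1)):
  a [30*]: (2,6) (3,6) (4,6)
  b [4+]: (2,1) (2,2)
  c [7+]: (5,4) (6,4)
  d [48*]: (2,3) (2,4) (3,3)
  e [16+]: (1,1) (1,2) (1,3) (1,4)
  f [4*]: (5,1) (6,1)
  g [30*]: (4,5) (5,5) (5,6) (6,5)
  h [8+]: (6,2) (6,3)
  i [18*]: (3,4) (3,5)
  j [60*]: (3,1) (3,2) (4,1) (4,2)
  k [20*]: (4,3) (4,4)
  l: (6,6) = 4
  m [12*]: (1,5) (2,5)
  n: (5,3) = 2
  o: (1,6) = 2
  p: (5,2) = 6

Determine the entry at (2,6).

Cage o is given, so (1,6) = 2.
P is a freebie, so (5,2) = 6.
Cage n is a single given cell, leaving (5,3) = 2.
L is a freebie, so (6,6) = 4.
The two cells of cage f must have product 4; hence (5,1) = 4.
Row 6 already has 4, which forces (6,1) = 1.
1 is placed in column 1, leaving (2,1) = 3.
Cage b's pair has sum 4, so (2,2) = 1.
Cage d needs product 48, which forces (2,4) = 2.
Row 2 now contains 2, which forces (2,5) = 4.
Column 4 already has 2, leaving (6,4) = 6.
The two cells of cage m must have product 12, so (1,5) = 3.
Row 2 already has 4, leaving (2,3) = 6.
6 is placed in row 2, so (2,6) = 5.
The 3 cells of cage d must have product 48; hence (3,3) = 4.
Column 4 now contains 6, leaving (3,4) = 3.
Cage i needs two cells with product 18, leaving (3,5) = 6.
Row 3 now contains 6, which forces (3,6) = 1.
Column 3 now contains 4, so (4,3) = 5.
Row 4 now contains 5; hence (4,4) = 4.
Column 6 now contains 1, so (4,6) = 6.
Cage c needs two cells with sum 7; hence (5,4) = 1.
1 is placed in row 5; hence (5,5) = 5.
Column 6 now contains 1; hence (5,6) = 3.
Column 3 now contains 5, so (6,3) = 3.
Column 5 now contains 5, so (6,5) = 2.
The 4 cells of cage e must have sum 16, leaving (1,1) = 6.
The 4 cells of cage e must have sum 16; hence (1,2) = 4.
Column 3 now contains 5, leaving (1,3) = 1.
1 is placed in column 4, leaving (1,4) = 5.
The 4 cells of cage j must have product 60, so (3,1) = 5.
3 is placed in row 3, leaving (3,2) = 2.
Row 4 now contains 5; hence (4,1) = 2.
The 4 cells of cage j must have product 60, leaving (4,2) = 3.
2 is placed in column 5; hence (4,5) = 1.
3 is placed in row 6, which forces (6,2) = 5.
Completed grid: 6 4 1 5 3 2 / 3 1 6 2 4 5 / 5 2 4 3 6 1 / 2 3 5 4 1 6 / 4 6 2 1 5 3 / 1 5 3 6 2 4.

5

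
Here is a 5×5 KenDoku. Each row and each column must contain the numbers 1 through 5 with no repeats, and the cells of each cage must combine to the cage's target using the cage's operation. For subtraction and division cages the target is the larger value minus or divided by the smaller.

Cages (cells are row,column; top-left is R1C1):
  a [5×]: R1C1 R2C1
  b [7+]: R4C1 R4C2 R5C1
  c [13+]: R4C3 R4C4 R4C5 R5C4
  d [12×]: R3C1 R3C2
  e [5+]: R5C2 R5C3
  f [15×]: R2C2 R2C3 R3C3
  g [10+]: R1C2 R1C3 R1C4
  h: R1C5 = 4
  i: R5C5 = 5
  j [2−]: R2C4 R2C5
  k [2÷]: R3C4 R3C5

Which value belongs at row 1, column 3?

H is a freebie, which forces R1C5 = 4.
Cage i is given; hence R5C5 = 5.
In row 1, 1 can only go at R1C1, so R1C1 = 1.
Column 1 now contains 1, so R2C1 = 5.
Cage f needs product 15; hence R3C3 = 5.
Row 2 needs a 2, and only R2C5 is open for it.
Cage j needs two cells with difference 2, which forces R2C4 = 4.
Cage k's pair has quotient 2, which forces R3C4 = 2.
Column 5 already has 2, leaving R3C5 = 1.
2 is placed in column 4, leaving R4C4 = 5.
1 is placed in column 5, so R4C5 = 3.
The 3 cells of cage g must have sum 10, leaving R1C2 = 5.
The 3 cells of cage g must have sum 10, which forces R1C3 = 2.
Column 4 already has 5, leaving R1C4 = 3.
The 3 cells of cage b must have sum 7; hence R4C2 = 1.
Column 3 now contains 2, which forces R4C3 = 4.
Column 4 already has 3, leaving R5C4 = 1.
1 is placed in column 2, so R2C2 = 3.
Cage f has product 15; hence R2C3 = 1.
Column 2 already has 3, which forces R3C2 = 4.
Row 4 already has 4; hence R4C1 = 2.
Cage b has sum 7; hence R5C1 = 4.
Cage e's pair has sum 5, which forces R5C2 = 2.
Row 5 now contains 1; hence R5C3 = 3.
Row 3 now contains 4; hence R3C1 = 3.
The full grid is 1 5 2 3 4 / 5 3 1 4 2 / 3 4 5 2 1 / 2 1 4 5 3 / 4 2 3 1 5.

2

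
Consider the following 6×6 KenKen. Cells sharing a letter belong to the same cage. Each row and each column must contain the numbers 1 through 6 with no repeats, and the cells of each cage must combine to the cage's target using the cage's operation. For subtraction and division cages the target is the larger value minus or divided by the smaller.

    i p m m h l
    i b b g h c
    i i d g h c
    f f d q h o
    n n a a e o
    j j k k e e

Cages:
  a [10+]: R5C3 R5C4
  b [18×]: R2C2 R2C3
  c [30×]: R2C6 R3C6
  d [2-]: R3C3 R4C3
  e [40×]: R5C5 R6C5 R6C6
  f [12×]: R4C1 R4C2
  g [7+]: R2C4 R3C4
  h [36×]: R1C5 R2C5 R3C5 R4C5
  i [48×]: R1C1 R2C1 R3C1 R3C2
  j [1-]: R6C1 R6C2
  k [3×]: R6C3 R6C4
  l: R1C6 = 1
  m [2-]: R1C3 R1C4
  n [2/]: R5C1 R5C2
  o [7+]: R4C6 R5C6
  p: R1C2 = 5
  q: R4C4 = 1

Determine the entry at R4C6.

4

Cage p is given; hence R1C2 = 5.
L is a freebie; hence R1C6 = 1.
Cage q is a single given cell, which forces R4C4 = 1.
1 is placed in column 4, so R6C4 = 3.
3 is placed in row 6; hence R6C3 = 1.
Cage j's pair has difference 1, leaving R6C1 = 5.
Cage e has product 40, which forces R5C5 = 5.
Row 2 needs a 4, and only R2C1 is open for it.
Row 2 needs a 1, and only R2C5 is open for it.
In row 2, 2 can only go at R2C4, so R2C4 = 2.
2 is placed in column 4, so R3C4 = 5.
Row 3 already has 5, leaving R3C6 = 6.
6 is placed in column 6, leaving R2C6 = 5.
Row 4 needs a 5, and only R4C3 is open for it.
Cage d needs two cells with difference 2, which forces R3C3 = 3.
Row 3 already has 3, so R3C5 = 2.
Column 5 now contains 2, which forces R6C5 = 4.
4 is placed in row 6; hence R6C6 = 2.
Cage i needs product 48, which forces R1C1 = 3.
Row 1 now contains 3, leaving R1C5 = 6.
The two cells of cage b must have product 18, which forces R2C2 = 3.
Column 3 already has 3; hence R2C3 = 6.
Row 3 now contains 2, which forces R3C1 = 1.
The 4 cells of cage i must have product 48, leaving R3C2 = 4.
Column 5 already has 6, so R4C5 = 3.
Row 4 already has 3, leaving R4C6 = 4.
6 is placed in column 3, so R5C3 = 4.
Row 5 now contains 4, leaving R5C4 = 6.
Column 6 now contains 4, which forces R5C6 = 3.
4 is placed in row 6, so R6C2 = 6.
4 is placed in column 3; hence R1C3 = 2.
Row 1 already has 6, which forces R1C4 = 4.
Cage f needs two cells with product 12, so R4C1 = 6.
Column 2 now contains 6, so R4C2 = 2.
Row 5 now contains 6, which forces R5C1 = 2.
Cage n's pair has quotient 2; hence R5C2 = 1.
Completed grid: 3 5 2 4 6 1 / 4 3 6 2 1 5 / 1 4 3 5 2 6 / 6 2 5 1 3 4 / 2 1 4 6 5 3 / 5 6 1 3 4 2.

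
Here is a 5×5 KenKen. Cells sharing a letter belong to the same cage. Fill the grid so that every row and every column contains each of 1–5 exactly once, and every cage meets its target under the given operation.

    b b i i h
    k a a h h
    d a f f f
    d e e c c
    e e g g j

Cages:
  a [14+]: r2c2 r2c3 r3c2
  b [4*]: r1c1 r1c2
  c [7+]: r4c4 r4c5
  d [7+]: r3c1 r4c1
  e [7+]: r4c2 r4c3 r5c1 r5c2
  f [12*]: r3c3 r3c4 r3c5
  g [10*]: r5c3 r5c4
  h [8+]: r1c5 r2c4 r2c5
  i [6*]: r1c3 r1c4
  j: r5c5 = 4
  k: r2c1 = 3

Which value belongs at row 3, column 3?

Cage k is given, leaving r2c1 = 3.
The 3 cells of cage a must have sum 14, so r2c2 = 4.
The 3 cells of cage a must have sum 14, so r2c3 = 5.
The 3 cells of cage a must have sum 14, which forces r3c2 = 5.
Column 3 already has 5; hence r5c3 = 2.
Row 5 now contains 2; hence r5c4 = 5.
Cage j is a single given cell, leaving r5c5 = 4.
Cage b needs two cells with product 4, leaving r1c1 = 4.
4 is placed in column 2, leaving r1c2 = 1.
Column 3 now contains 2; hence r1c3 = 3.
The two cells of cage i must have product 6; hence r1c4 = 2.
Cage h has sum 8, which forces r1c5 = 5.
Column 4 already has 2, so r2c4 = 1.
1 is placed in row 2, so r2c5 = 2.
Cage d's pair has sum 7, which forces r3c1 = 2.
Cage d's pair has sum 7, leaving r4c1 = 5.
Cage e needs sum 7, leaving r4c2 = 2.
Cage e has sum 7, which forces r4c3 = 1.
Column 4 already has 2, which forces r4c4 = 4.
5 is placed in column 5, which forces r4c5 = 3.
Row 5 now contains 2, leaving r5c1 = 1.
The 4 cells of cage e must have sum 7, leaving r5c2 = 3.
Column 3 already has 1, which forces r3c3 = 4.
Column 4 now contains 4, leaving r3c4 = 3.
Column 5 already has 3, so r3c5 = 1.
The full grid is 4 1 3 2 5 / 3 4 5 1 2 / 2 5 4 3 1 / 5 2 1 4 3 / 1 3 2 5 4.

4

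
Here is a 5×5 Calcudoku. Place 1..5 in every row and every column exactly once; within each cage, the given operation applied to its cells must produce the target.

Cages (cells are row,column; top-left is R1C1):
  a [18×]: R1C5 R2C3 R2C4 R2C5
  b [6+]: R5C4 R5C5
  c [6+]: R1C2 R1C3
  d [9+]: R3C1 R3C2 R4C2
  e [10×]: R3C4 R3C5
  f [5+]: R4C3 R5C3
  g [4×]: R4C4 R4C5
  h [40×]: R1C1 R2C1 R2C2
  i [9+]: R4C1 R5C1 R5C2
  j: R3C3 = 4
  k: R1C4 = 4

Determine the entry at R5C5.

Cage k is a single given cell; hence R1C4 = 4.
The 4 cells of cage a must have product 18, which forces R1C5 = 3.
Cage j is a single given cell, which forces R3C3 = 4.
4 is placed in column 4, which forces R4C4 = 1.
Row 4 already has 1, which forces R4C5 = 4.
The two cells of cage b must have sum 6, so R5C4 = 5.
The two cells of cage b must have sum 6, so R5C5 = 1.
Cage a needs product 18, which forces R2C3 = 1.
Cage a needs product 18; hence R2C4 = 3.
Column 5 already has 1, which forces R2C5 = 2.
Column 4 now contains 5, so R3C4 = 2.
Cage e's pair has product 10, so R3C5 = 5.
The 3 cells of cage h must have product 40, which forces R1C1 = 2.
The two cells of cage c must have sum 6, so R1C2 = 1.
Column 3 already has 1, which forces R1C3 = 5.
Column 2 already has 1; hence R3C2 = 3.
Column 1 already has 2, leaving R4C1 = 3.
Cage d needs sum 9, so R4C2 = 5.
3 is placed in row 4; hence R4C3 = 2.
Column 1 already has 3, which forces R5C1 = 4.
Row 5 already has 4; hence R5C2 = 2.
2 is placed in column 3, which forces R5C3 = 3.
4 is placed in column 1, leaving R2C1 = 5.
5 is placed in column 2, so R2C2 = 4.
Row 3 already has 3, which forces R3C1 = 1.
The full grid is 2 1 5 4 3 / 5 4 1 3 2 / 1 3 4 2 5 / 3 5 2 1 4 / 4 2 3 5 1.

1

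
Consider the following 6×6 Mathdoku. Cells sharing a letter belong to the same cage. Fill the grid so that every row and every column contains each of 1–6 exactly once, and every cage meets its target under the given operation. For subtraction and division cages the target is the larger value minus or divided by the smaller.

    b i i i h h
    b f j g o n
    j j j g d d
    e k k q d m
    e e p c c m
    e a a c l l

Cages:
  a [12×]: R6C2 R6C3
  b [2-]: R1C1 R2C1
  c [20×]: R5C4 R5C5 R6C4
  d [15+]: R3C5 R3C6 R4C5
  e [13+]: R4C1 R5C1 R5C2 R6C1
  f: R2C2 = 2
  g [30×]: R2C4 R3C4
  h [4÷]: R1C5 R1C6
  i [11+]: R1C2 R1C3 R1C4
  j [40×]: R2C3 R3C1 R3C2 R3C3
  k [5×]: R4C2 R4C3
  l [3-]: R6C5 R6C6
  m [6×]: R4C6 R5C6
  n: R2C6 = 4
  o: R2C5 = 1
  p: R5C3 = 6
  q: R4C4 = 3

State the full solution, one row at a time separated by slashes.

Cage f is given, leaving R2C2 = 2.
O is a freebie; hence R2C5 = 1.
Cage n is a single given cell, which forces R2C6 = 4.
Q is a freebie, so R4C4 = 3.
Cage p is a single given cell, which forces R5C3 = 6.
Column 5 already has 1, which forces R1C5 = 4.
Column 6 now contains 4, leaving R1C6 = 1.
Row 2 already has 4, leaving R2C3 = 5.
5 is placed in row 2; hence R2C4 = 6.
Column 4 already has 6, so R3C4 = 5.
Row 3 now contains 5, so R3C6 = 6.
Column 3 already has 5; hence R4C3 = 1.
6 is placed in column 6; hence R4C6 = 2.
Column 6 now contains 1, leaving R5C6 = 3.
Column 6 now contains 3, so R6C6 = 5.
The two cells of cage b must have difference 2, which forces R1C1 = 5.
Cage i needs sum 11, so R1C2 = 6.
Cage i has sum 11, which forces R1C3 = 3.
Column 4 now contains 5, so R1C4 = 2.
Row 2 already has 6, leaving R2C1 = 3.
Row 3 already has 6, leaving R3C5 = 3.
1 is placed in row 4, leaving R4C2 = 5.
Cage d has sum 15, so R4C5 = 6.
Cage c has product 20, leaving R5C5 = 5.
Cage l needs two cells with difference 3; hence R6C5 = 2.
Row 4 already has 6, which forces R4C1 = 4.
The 4 cells of cage e must have sum 13; hence R5C1 = 2.
The 4 cells of cage e must have sum 13, which forces R5C2 = 1.
Row 5 now contains 1; hence R5C4 = 4.
Cage e needs sum 13, which forces R6C1 = 6.
Cage a's pair has product 12, so R6C2 = 3.
2 is placed in row 6, which forces R6C3 = 4.
Column 4 already has 4, leaving R6C4 = 1.
Column 1 now contains 2; hence R3C1 = 1.
1 is placed in column 2, leaving R3C2 = 4.
Column 3 now contains 4; hence R3C3 = 2.

5 6 3 2 4 1 / 3 2 5 6 1 4 / 1 4 2 5 3 6 / 4 5 1 3 6 2 / 2 1 6 4 5 3 / 6 3 4 1 2 5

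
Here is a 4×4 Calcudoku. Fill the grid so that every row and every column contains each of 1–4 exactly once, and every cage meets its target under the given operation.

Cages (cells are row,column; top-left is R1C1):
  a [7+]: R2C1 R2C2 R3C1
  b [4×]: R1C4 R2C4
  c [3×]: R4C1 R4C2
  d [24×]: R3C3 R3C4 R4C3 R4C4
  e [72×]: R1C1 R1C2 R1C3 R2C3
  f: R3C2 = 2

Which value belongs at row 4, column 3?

Cage e needs product 72, so R2C3 = 3.
Cage f is given, so R3C2 = 2.
Cage a has sum 7, so R2C1 = 2.
Cage e has product 72, which forces R1C3 = 2.
Cage d needs product 24, leaving R3C4 = 3.
The 4 cells of cage d must have product 24, leaving R4C4 = 2.
In row 1, 1 can only go at R1C4, so R1C4 = 1.
Column 4 now contains 1; hence R2C4 = 4.
Row 2 already has 4; hence R2C2 = 1.
Cage a needs sum 7, so R3C1 = 4.
4 is placed in row 3, so R3C3 = 1.
Column 2 already has 1, which forces R4C2 = 3.
Column 3 already has 1; hence R4C3 = 4.
4 is placed in column 1, which forces R1C1 = 3.
Column 2 now contains 3, leaving R1C2 = 4.
Row 4 now contains 3, which forces R4C1 = 1.
Filled in: 3 4 2 1 / 2 1 3 4 / 4 2 1 3 / 1 3 4 2.

4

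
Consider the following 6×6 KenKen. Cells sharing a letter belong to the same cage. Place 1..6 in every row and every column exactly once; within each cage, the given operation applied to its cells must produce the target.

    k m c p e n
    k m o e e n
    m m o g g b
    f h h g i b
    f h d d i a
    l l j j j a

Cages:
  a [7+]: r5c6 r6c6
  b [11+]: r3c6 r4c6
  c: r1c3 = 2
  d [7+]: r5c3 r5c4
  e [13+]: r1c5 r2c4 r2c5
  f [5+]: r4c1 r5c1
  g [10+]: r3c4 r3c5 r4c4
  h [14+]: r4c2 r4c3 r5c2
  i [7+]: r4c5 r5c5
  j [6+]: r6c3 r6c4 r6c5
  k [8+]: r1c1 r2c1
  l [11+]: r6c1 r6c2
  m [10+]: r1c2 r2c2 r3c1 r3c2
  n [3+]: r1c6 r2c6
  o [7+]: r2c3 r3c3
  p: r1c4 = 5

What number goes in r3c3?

3

Cage c is given; hence r1c3 = 2.
Cage p is given, leaving r1c4 = 5.
Row 1 now contains 2, which forces r1c6 = 1.
1 is placed in column 6, so r2c6 = 2.
The two cells of cage k must have sum 8, which forces r1c1 = 3.
Cage k's pair has sum 8, so r2c1 = 5.
5 is placed in column 1; hence r6c1 = 6.
6 is placed in row 6; hence r6c2 = 5.
Row 6 needs a 4, and only r6c6 is open for it.
4 is placed in column 6; hence r5c6 = 3.
Column 1 needs a 2, and only r3c1 is open for it.
The 4 cells of cage m must have sum 10; hence r1c2 = 4.
4 is placed in row 1, leaving r1c5 = 6.
4 is placed in column 2, which forces r5c2 = 6.
Cage d's pair has sum 7, leaving r5c3 = 5.
Cage d needs two cells with sum 7, which forces r5c4 = 2.
2 is placed in row 5, leaving r5c5 = 4.
The two cells of cage f must have sum 5, so r4c1 = 4.
The 3 cells of cage h must have sum 14, leaving r4c2 = 2.
Column 3 already has 5, which forces r4c3 = 6.
The two cells of cage i must have sum 7; hence r4c5 = 3.
Row 4 now contains 6, which forces r4c6 = 5.
Row 5 already has 4, leaving r5c1 = 1.
Cage j has sum 6, leaving r6c5 = 2.
The 3 cells of cage e must have sum 13, which forces r2c4 = 6.
3 is placed in column 5, leaving r2c5 = 1.
The 3 cells of cage g must have sum 10, leaving r3c4 = 4.
Cage g needs sum 10, so r3c5 = 5.
Column 6 now contains 5, which forces r3c6 = 6.
3 is placed in row 4, which forces r4c4 = 1.
Column 4 already has 1, leaving r6c4 = 3.
Row 2 now contains 1; hence r2c2 = 3.
Cage o's pair has sum 7; hence r2c3 = 4.
Cage m needs sum 10, leaving r3c2 = 1.
Row 3 already has 4, which forces r3c3 = 3.
Row 6 now contains 3; hence r6c3 = 1.
Filled in: 3 4 2 5 6 1 / 5 3 4 6 1 2 / 2 1 3 4 5 6 / 4 2 6 1 3 5 / 1 6 5 2 4 3 / 6 5 1 3 2 4.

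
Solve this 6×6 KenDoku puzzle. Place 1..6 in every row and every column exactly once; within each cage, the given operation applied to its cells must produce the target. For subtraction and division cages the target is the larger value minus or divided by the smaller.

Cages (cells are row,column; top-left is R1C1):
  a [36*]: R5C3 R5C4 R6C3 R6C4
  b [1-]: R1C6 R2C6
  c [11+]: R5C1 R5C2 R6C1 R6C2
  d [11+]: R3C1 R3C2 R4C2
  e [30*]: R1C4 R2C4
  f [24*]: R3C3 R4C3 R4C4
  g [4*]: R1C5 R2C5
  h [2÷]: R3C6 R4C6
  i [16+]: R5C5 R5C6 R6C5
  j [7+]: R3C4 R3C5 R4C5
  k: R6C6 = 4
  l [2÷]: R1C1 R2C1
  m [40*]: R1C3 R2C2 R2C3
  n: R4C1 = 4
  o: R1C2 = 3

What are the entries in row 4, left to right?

4 5 6 1 2 3

O is a freebie; hence R1C2 = 3.
Cage n is a single given cell, so R4C1 = 4.
K is a freebie, which forces R6C6 = 4.
Row 4 needs a 5, and only R4C2 is open for it.
Row 3 needs a 6, and only R3C6 is open for it.
The two cells of cage h must have quotient 2, so R4C6 = 3.
Cage i has sum 16, which forces R5C5 = 6.
6 is placed in column 6, leaving R5C6 = 5.
Cage i has sum 16, leaving R6C5 = 5.
The only place for 3 in row 2 is R2C1.
Cage l needs two cells with quotient 2; hence R1C1 = 6.
Row 1 now contains 6, which forces R1C4 = 5.
Column 4 already has 5, which forces R2C4 = 6.
Column 1 now contains 6, which forces R6C1 = 2.
Row 6 now contains 2, so R6C2 = 6.
Cage m has product 40; hence R2C3 = 5.
Column 1 now contains 2, which forces R3C1 = 5.
Cage d needs sum 11, which forces R3C2 = 1.
The 3 cells of cage f must have product 24; hence R4C3 = 6.
Column 1 now contains 2, so R5C1 = 1.
Cage c needs sum 11, leaving R5C2 = 2.
Cage m needs product 40, leaving R1C3 = 2.
2 is placed in row 1, which forces R1C6 = 1.
Column 2 already has 2, so R2C2 = 4.
Row 2 already has 4, leaving R2C5 = 1.
Column 6 now contains 1, so R2C6 = 2.
Column 3 now contains 2, so R3C3 = 4.
Row 3 now contains 4, so R3C4 = 2.
Row 3 now contains 2; hence R3C5 = 3.
Column 4 already has 2, so R4C4 = 1.
Column 5 already has 1, so R4C5 = 2.
Column 3 now contains 4, leaving R5C3 = 3.
3 is placed in row 5, leaving R5C4 = 4.
3 is placed in column 3; hence R6C3 = 1.
1 is placed in column 4; hence R6C4 = 3.
Row 1 already has 1, so R1C5 = 4.
The full grid is 6 3 2 5 4 1 / 3 4 5 6 1 2 / 5 1 4 2 3 6 / 4 5 6 1 2 3 / 1 2 3 4 6 5 / 2 6 1 3 5 4.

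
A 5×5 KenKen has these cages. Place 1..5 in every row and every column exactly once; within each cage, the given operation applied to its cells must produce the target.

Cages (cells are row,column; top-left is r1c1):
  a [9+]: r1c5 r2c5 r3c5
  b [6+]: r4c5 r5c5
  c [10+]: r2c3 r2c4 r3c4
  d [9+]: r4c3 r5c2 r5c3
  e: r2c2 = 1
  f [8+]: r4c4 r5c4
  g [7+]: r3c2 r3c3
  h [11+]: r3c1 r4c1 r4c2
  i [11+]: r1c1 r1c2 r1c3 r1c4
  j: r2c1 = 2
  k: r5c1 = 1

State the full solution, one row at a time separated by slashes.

J is a freebie, which forces r2c1 = 2.
E is a freebie; hence r2c2 = 1.
K is a freebie; hence r5c1 = 1.
In row 1, 4 can only go at r1c5, so r1c5 = 4.
Cage a needs sum 9, so r2c5 = 3.
Cage a needs sum 9, so r3c5 = 2.
Cage b needs two cells with sum 6, so r4c5 = 1.
Cage b needs two cells with sum 6; hence r5c5 = 5.
The 3 cells of cage c must have sum 10, leaving r3c4 = 1.
Cage f needs two cells with sum 8, which forces r4c4 = 5.
Row 5 already has 5; hence r5c4 = 3.
The 4 cells of cage i must have sum 11; hence r1c3 = 1.
3 is placed in column 4, leaving r1c4 = 2.
Cage c has sum 10, so r2c3 = 5.
5 is placed in column 4; hence r2c4 = 4.
Cage d has sum 9, so r4c3 = 3.
Cage h has sum 11, so r3c1 = 5.
The two cells of cage g must have sum 7, so r3c2 = 3.
3 is placed in column 3, which forces r3c3 = 4.
Row 4 already has 3, leaving r4c1 = 4.
The 3 cells of cage h must have sum 11, so r4c2 = 2.
Column 2 already has 2, leaving r5c2 = 4.
Column 3 already has 4, so r5c3 = 2.
Column 1 now contains 5, so r1c1 = 3.
Column 2 now contains 3; hence r1c2 = 5.

3 5 1 2 4 / 2 1 5 4 3 / 5 3 4 1 2 / 4 2 3 5 1 / 1 4 2 3 5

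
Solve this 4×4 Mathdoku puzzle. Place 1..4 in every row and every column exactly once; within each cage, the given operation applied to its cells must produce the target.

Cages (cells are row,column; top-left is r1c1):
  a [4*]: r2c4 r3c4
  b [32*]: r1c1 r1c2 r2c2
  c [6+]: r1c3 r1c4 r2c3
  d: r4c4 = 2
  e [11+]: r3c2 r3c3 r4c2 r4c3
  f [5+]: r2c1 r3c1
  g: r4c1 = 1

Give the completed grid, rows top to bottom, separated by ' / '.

4 2 1 3 / 3 4 2 1 / 2 1 3 4 / 1 3 4 2

Cage b has product 32, so r1c1 = 4.
The 3 cells of cage b must have product 32, so r1c2 = 2.
The 3 cells of cage b must have product 32, leaving r2c2 = 4.
Row 2 now contains 4, so r2c4 = 1.
1 is placed in column 4; hence r3c4 = 4.
G is a freebie; hence r4c1 = 1.
Row 4 now contains 1, which forces r4c2 = 3.
Cage d is a single given cell; hence r4c4 = 2.
Cage c has sum 6, leaving r1c3 = 1.
1 is placed in column 4, so r1c4 = 3.
The 3 cells of cage c must have sum 6, so r2c3 = 2.
Column 2 already has 3, leaving r3c2 = 1.
Cage e needs sum 11, leaving r3c3 = 3.
Row 4 now contains 2; hence r4c3 = 4.
Row 2 already has 2, so r2c1 = 3.
3 is placed in row 3, so r3c1 = 2.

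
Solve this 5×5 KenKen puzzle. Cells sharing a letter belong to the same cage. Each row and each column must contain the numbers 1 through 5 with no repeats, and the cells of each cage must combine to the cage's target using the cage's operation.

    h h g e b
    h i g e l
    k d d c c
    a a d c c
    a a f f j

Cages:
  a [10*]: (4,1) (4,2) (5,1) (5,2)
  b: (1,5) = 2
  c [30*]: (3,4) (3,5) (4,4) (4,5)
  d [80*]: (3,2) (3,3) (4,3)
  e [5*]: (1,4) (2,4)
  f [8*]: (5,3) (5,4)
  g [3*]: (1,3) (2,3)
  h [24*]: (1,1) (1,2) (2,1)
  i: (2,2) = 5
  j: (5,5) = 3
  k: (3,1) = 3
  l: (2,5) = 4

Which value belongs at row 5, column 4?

Cage b is a single given cell, which forces (1,5) = 2.
Cage i is a single given cell; hence (2,2) = 5.
Row 2 already has 5; hence (2,4) = 1.
Cage l is a single given cell, so (2,5) = 4.
K is a freebie, so (3,1) = 3.
The 3 cells of cage d must have product 80, which forces (3,2) = 4.
The 3 cells of cage d must have product 80, so (3,3) = 5.
Row 3 already has 5, leaving (3,4) = 2.
Row 3 already has 5, which forces (3,5) = 1.
The 3 cells of cage d must have product 80, so (4,3) = 4.
4 is placed in column 3, leaving (5,3) = 2.
Column 4 now contains 2, leaving (5,4) = 4.
Cage j is a single given cell, leaving (5,5) = 3.
Column 1 already has 3; hence (1,1) = 4.
Column 2 now contains 4, which forces (1,2) = 3.
Cage g's pair has product 3, leaving (1,3) = 1.
Column 4 now contains 1, so (1,4) = 5.
Column 1 already has 3, leaving (2,1) = 2.
Row 2 already has 1, so (2,3) = 3.
Cage a has product 10, which forces (4,1) = 1.
Cage a needs product 10, so (4,2) = 2.
Cage c needs product 30, so (4,4) = 3.
Column 5 already has 3, leaving (4,5) = 5.
The 4 cells of cage a must have product 10, which forces (5,1) = 5.
2 is placed in row 5, leaving (5,2) = 1.
Filled in: 4 3 1 5 2 / 2 5 3 1 4 / 3 4 5 2 1 / 1 2 4 3 5 / 5 1 2 4 3.

4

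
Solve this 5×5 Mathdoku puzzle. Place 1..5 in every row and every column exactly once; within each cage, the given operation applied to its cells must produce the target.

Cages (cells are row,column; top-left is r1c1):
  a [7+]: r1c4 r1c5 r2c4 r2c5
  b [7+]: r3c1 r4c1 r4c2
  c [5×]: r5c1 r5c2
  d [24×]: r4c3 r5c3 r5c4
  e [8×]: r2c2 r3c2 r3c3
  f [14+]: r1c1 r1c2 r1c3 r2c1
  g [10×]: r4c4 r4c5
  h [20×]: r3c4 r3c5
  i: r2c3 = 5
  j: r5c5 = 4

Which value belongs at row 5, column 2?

1

Cage i is given, which forces r2c3 = 5.
Cage j is given; hence r5c5 = 4.
Cage h's pair has product 20, so r3c4 = 4.
4 is placed in column 5; hence r3c5 = 5.
Cage d has product 24; hence r4c3 = 4.
Column 5 now contains 5; hence r4c5 = 2.
Cage e needs product 8, leaving r2c2 = 4.
2 is placed in row 4; hence r4c4 = 5.
Cage f needs sum 14, which forces r1c1 = 4.
Cage f needs sum 14, leaving r1c2 = 5.
Cage b needs sum 7, so r3c1 = 3.
5 is placed in row 4; hence r4c1 = 1.
The 3 cells of cage b must have sum 7, so r4c2 = 3.
Column 1 already has 1; hence r5c1 = 5.
Column 2 already has 5; hence r5c2 = 1.
Cage f needs sum 14, leaving r1c3 = 3.
Row 1 already has 3, which forces r1c5 = 1.
3 is placed in column 1, so r2c1 = 2.
2 is placed in row 2, so r2c4 = 1.
Column 5 now contains 1, leaving r2c5 = 3.
1 is placed in column 2, so r3c2 = 2.
Cage e needs product 8, leaving r3c3 = 1.
Column 3 already has 3, so r5c3 = 2.
Row 5 now contains 2, so r5c4 = 3.
1 is placed in row 1, so r1c4 = 2.
The full grid is 4 5 3 2 1 / 2 4 5 1 3 / 3 2 1 4 5 / 1 3 4 5 2 / 5 1 2 3 4.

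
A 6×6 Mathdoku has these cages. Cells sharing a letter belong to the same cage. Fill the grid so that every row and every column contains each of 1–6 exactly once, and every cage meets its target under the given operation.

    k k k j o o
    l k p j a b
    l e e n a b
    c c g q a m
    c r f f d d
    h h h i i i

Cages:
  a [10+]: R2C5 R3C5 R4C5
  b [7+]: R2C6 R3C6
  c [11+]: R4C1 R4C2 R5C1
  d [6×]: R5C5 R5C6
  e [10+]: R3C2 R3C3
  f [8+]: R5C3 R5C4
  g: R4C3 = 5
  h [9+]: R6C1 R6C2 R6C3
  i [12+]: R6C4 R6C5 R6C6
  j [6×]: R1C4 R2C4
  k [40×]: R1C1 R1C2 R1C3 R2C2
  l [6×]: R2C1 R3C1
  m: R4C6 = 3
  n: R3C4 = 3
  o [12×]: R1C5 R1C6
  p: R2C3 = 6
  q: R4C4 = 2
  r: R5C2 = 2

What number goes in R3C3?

Cage p is given, which forces R2C3 = 6.
Column 3 now contains 6; hence R3C3 = 4.
Cage n is given; hence R3C4 = 3.
Cage g is given, leaving R4C3 = 5.
Cage q is a single given cell, leaving R4C4 = 2.
M is a freebie; hence R4C6 = 3.
Cage r is a single given cell, leaving R5C2 = 2.
2 is placed in row 5, leaving R5C3 = 3.
Cage j's pair has product 6; hence R1C4 = 6.
Column 4 already has 2; hence R2C4 = 1.
Row 3 now contains 4, leaving R3C2 = 6.
Cage f's pair has sum 8, which forces R5C4 = 5.
Column 4 now contains 5; hence R6C4 = 4.
The two cells of cage o must have product 12; hence R1C5 = 3.
Cage o needs two cells with product 12, leaving R1C6 = 4.
Row 2 already has 1, leaving R2C1 = 3.
Row 3 now contains 6; hence R3C1 = 2.
2 is placed in row 3; hence R3C6 = 5.
The 4 cells of cage k must have product 40, leaving R1C3 = 2.
Cage k has product 40; hence R2C2 = 4.
Cage a needs sum 10, which forces R2C5 = 5.
5 is placed in column 6, leaving R2C6 = 2.
5 is placed in row 3, leaving R3C5 = 1.
Column 2 now contains 4, leaving R4C2 = 1.
The 3 cells of cage a must have sum 10, leaving R4C5 = 4.
1 is placed in column 5, leaving R5C5 = 6.
6 is placed in row 5, leaving R5C6 = 1.
1 is placed in column 2, so R6C2 = 3.
Column 3 already has 2, which forces R6C3 = 1.
Column 5 now contains 6, which forces R6C5 = 2.
Column 6 now contains 2; hence R6C6 = 6.
Cage k has product 40, so R1C1 = 1.
1 is placed in column 2; hence R1C2 = 5.
Row 4 now contains 4, which forces R4C1 = 6.
Row 5 now contains 1, leaving R5C1 = 4.
Row 6 now contains 6, which forces R6C1 = 5.
The full grid is 1 5 2 6 3 4 / 3 4 6 1 5 2 / 2 6 4 3 1 5 / 6 1 5 2 4 3 / 4 2 3 5 6 1 / 5 3 1 4 2 6.

4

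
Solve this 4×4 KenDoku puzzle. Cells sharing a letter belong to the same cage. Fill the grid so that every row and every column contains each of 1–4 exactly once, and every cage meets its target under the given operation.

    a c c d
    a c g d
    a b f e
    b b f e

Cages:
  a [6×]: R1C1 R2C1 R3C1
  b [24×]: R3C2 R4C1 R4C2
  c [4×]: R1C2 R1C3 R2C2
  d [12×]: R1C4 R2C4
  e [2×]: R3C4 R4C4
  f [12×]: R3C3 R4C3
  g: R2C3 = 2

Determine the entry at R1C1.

2

Cage g is a single given cell, so R2C3 = 2.
Cage c has product 4; hence R1C2 = 4.
Column 3 now contains 2, leaving R1C3 = 1.
Row 1 now contains 4, so R1C4 = 3.
2 is placed in row 2, which forces R2C2 = 1.
Column 4 now contains 3; hence R2C4 = 4.
Row 1 already has 3, leaving R1C1 = 2.
Row 2 already has 1, leaving R2C1 = 3.
The 3 cells of cage a must have product 6; hence R3C1 = 1.
Row 3 already has 1, leaving R3C4 = 2.
Cage b has product 24, so R4C1 = 4.
Row 4 now contains 4; hence R4C3 = 3.
2 is placed in column 4, which forces R4C4 = 1.
Row 3 already has 2, which forces R3C2 = 3.
3 is placed in column 3, which forces R3C3 = 4.
Row 4 now contains 3, leaving R4C2 = 2.
The full grid is 2 4 1 3 / 3 1 2 4 / 1 3 4 2 / 4 2 3 1.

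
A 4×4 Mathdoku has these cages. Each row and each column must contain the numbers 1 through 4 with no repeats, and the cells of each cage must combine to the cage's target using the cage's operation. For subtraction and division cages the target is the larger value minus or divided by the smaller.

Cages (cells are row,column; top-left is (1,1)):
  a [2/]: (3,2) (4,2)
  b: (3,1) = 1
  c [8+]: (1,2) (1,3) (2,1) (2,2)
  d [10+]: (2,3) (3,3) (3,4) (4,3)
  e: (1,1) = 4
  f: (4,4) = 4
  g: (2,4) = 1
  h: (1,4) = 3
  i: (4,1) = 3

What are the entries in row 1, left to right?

Cage e is given, which forces (1,1) = 4.
H is a freebie, leaving (1,4) = 3.
Cage g is a single given cell, which forces (2,4) = 1.
Cage b is given, so (3,1) = 1.
I is a freebie; hence (4,1) = 3.
Cage f is given, which forces (4,4) = 4.
3 is placed in column 1, so (2,1) = 2.
Cage c has sum 8, so (2,2) = 3.
3 is placed in row 2; hence (2,3) = 4.
Column 3 now contains 4, which forces (3,3) = 3.
4 is placed in column 4; hence (3,4) = 2.
Cage d needs sum 10, leaving (4,3) = 1.
Cage c has sum 8, which forces (1,2) = 1.
Column 3 already has 1, so (1,3) = 2.
Row 3 already has 2, so (3,2) = 4.
1 is placed in row 4, which forces (4,2) = 2.
The full grid is 4 1 2 3 / 2 3 4 1 / 1 4 3 2 / 3 2 1 4.

4 1 2 3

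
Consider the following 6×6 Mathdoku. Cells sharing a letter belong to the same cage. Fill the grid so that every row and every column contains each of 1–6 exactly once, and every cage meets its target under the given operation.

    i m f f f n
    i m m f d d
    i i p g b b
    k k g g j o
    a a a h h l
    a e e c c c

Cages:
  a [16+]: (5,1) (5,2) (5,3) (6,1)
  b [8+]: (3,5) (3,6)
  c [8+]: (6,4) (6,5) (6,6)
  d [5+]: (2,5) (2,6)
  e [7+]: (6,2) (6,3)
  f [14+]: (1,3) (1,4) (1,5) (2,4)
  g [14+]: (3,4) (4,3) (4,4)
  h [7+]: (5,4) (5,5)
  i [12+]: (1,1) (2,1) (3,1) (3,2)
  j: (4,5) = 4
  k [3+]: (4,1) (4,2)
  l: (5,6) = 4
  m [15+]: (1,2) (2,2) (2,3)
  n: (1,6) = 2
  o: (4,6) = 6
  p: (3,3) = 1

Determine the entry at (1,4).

3

Cage n is given, so (1,6) = 2.
Cage p is given, leaving (3,3) = 1.
Cage j is given, which forces (4,5) = 4.
Cage o is given, so (4,6) = 6.
Cage l is given, which forces (5,6) = 4.
Cage d's pair has sum 5; hence (2,5) = 2.
Cage d needs two cells with sum 5, so (2,6) = 3.
Cage g needs sum 14, leaving (3,4) = 6.
3 is placed in column 6, which forces (3,6) = 5.
Column 6 now contains 5, which forces (6,6) = 1.
5 is placed in row 3, leaving (3,5) = 3.
Column 5 already has 3, leaving (6,5) = 5.
Cage h needs two cells with sum 7, so (5,4) = 1.
5 is placed in column 5, leaving (5,5) = 6.
The 3 cells of cage c must have sum 8, leaving (6,4) = 2.
Column 5 already has 6, leaving (1,5) = 1.
Cage a needs sum 16, leaving (6,1) = 6.
Row 1 now contains 1, leaving (1,1) = 5.
Row 1 now contains 5, which forces (1,4) = 3.
Cage i has sum 12, leaving (2,1) = 1.
Column 1 already has 1, which forces (4,1) = 2.
Row 4 now contains 2, which forces (4,2) = 1.
Column 4 now contains 3, which forces (4,4) = 5.
Column 1 already has 2, leaving (5,1) = 3.
The 4 cells of cage f must have sum 14, leaving (1,3) = 6.
Column 4 now contains 5, leaving (2,4) = 4.
Column 1 already has 2, leaving (3,1) = 4.
The 4 cells of cage i must have sum 12; hence (3,2) = 2.
Row 4 now contains 5; hence (4,3) = 3.
2 is placed in column 2, which forces (5,2) = 5.
Row 5 now contains 5, so (5,3) = 2.
Column 3 now contains 3, leaving (6,3) = 4.
6 is placed in row 1; hence (1,2) = 4.
Column 2 already has 5; hence (2,2) = 6.
4 is placed in row 2, which forces (2,3) = 5.
Row 6 already has 4, leaving (6,2) = 3.
The full grid is 5 4 6 3 1 2 / 1 6 5 4 2 3 / 4 2 1 6 3 5 / 2 1 3 5 4 6 / 3 5 2 1 6 4 / 6 3 4 2 5 1.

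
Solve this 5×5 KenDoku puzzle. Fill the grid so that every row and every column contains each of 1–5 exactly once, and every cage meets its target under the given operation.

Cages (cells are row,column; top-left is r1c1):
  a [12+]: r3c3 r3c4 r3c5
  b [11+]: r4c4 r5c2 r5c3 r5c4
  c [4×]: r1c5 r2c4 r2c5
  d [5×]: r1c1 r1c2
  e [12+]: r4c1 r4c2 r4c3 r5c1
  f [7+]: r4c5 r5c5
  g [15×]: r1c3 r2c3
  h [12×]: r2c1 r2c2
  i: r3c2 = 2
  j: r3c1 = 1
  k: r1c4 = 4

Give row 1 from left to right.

Cage k is a single given cell, which forces r1c4 = 4.
J is a freebie, so r3c1 = 1.
Cage i is given; hence r3c2 = 2.
1 is placed in column 1; hence r1c1 = 5.
Cage d's pair has product 5, which forces r1c2 = 1.
Row 1 now contains 5; hence r1c3 = 3.
Row 1 now contains 1; hence r1c5 = 2.
Column 3 now contains 3, so r2c3 = 5.
Column 3 now contains 5, leaving r3c3 = 4.
Cage c needs product 4; hence r2c4 = 2.
The 3 cells of cage c must have product 4, leaving r2c5 = 1.
Column 5 needs a 5, and only r3c5 is open for it.
5 is placed in row 3, which forces r3c4 = 3.
The only place for 5 in row 5 is r5c4.
Column 4 now contains 5, so r4c4 = 1.
Row 4 now contains 1; hence r4c3 = 2.
2 is placed in column 3, leaving r5c3 = 1.
Cage b needs sum 11, which forces r5c2 = 4.
Row 5 now contains 4, leaving r5c5 = 3.
The two cells of cage h must have product 12, so r2c1 = 4.
Column 2 now contains 4, leaving r2c2 = 3.
Cage e has sum 12; hence r4c1 = 3.
Cage e needs sum 12, which forces r4c2 = 5.
Column 5 already has 3; hence r4c5 = 4.
3 is placed in row 5; hence r5c1 = 2.
Completed grid: 5 1 3 4 2 / 4 3 5 2 1 / 1 2 4 3 5 / 3 5 2 1 4 / 2 4 1 5 3.

5 1 3 4 2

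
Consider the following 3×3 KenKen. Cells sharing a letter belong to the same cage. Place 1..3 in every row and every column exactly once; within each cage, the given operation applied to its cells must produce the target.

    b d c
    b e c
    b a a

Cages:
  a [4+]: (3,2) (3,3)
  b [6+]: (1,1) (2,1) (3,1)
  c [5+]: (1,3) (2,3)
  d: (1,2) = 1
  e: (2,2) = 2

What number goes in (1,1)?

3

Cage d is given; hence (1,2) = 1.
Cage e is given, so (2,2) = 2.
Row 2 now contains 2; hence (2,3) = 3.
1 is placed in column 2, which forces (3,2) = 3.
Column 3 already has 3, leaving (3,3) = 1.
The 3 cells of cage b must have sum 6, leaving (1,1) = 3.
Column 3 already has 3; hence (1,3) = 2.
3 is placed in row 2, so (2,1) = 1.
Row 3 already has 1, so (3,1) = 2.
Filled in: 3 1 2 / 1 2 3 / 2 3 1.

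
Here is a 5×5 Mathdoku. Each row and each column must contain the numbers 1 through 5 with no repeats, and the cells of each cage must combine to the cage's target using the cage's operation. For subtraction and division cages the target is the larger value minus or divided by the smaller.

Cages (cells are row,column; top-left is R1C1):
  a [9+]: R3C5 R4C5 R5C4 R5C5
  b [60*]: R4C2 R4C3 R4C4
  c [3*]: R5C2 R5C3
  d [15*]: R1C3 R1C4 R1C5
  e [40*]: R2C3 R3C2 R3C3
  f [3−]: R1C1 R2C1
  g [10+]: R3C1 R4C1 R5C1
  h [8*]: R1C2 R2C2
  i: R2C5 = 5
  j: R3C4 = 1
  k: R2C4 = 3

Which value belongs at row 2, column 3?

2

K is a freebie, leaving R2C4 = 3.
Cage i is a single given cell, so R2C5 = 5.
J is a freebie, leaving R3C4 = 1.
1 is placed in column 4, leaving R5C4 = 2.
1 is placed in column 4, so R1C4 = 5.
5 is placed in column 4, leaving R4C4 = 4.
The only place for 2 in row 1 is R1C2.
2 is placed in column 2, which forces R2C2 = 4.
Row 2 now contains 4, leaving R2C3 = 2.
4 is placed in column 2, which forces R3C2 = 5.
Row 3 already has 5, which forces R3C3 = 4.
Row 3 now contains 4, which forces R3C5 = 2.
Column 2 now contains 5, so R4C2 = 3.
3 is placed in row 4, which forces R4C3 = 5.
Column 5 already has 2, leaving R4C5 = 1.
Column 2 already has 3, which forces R5C2 = 1.
Row 5 now contains 1; hence R5C3 = 3.
1 is placed in column 5; hence R5C5 = 4.
Cage f needs two cells with difference 3, which forces R1C1 = 4.
Column 3 now contains 3, so R1C3 = 1.
1 is placed in column 5; hence R1C5 = 3.
Row 2 now contains 4, leaving R2C1 = 1.
Row 3 already has 2, leaving R3C1 = 3.
1 is placed in row 4; hence R4C1 = 2.
Row 5 already has 4; hence R5C1 = 5.
Filled in: 4 2 1 5 3 / 1 4 2 3 5 / 3 5 4 1 2 / 2 3 5 4 1 / 5 1 3 2 4.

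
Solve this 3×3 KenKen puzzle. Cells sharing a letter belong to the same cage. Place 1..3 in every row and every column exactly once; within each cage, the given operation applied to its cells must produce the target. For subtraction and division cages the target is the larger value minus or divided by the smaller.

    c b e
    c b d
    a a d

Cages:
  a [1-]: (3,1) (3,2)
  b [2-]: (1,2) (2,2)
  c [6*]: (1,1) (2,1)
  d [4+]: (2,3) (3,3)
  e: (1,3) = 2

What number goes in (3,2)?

E is a freebie, leaving (1,3) = 2.
Row 1 now contains 2, which forces (1,1) = 3.
Row 1 already has 3; hence (1,2) = 1.
The two cells of cage c must have product 6, so (2,1) = 2.
Column 2 already has 1; hence (2,2) = 3.
Row 2 now contains 3, leaving (2,3) = 1.
Column 1 already has 2, leaving (3,1) = 1.
Column 2 now contains 3, which forces (3,2) = 2.
Column 3 now contains 1, so (3,3) = 3.
The full grid is 3 1 2 / 2 3 1 / 1 2 3.

2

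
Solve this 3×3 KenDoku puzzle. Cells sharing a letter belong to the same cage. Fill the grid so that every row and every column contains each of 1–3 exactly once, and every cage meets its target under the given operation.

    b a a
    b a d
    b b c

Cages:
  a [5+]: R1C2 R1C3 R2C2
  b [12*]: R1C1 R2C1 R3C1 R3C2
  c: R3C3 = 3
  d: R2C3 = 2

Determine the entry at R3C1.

1

D is a freebie, leaving R2C3 = 2.
Cage b needs product 12; hence R3C2 = 2.
Cage c is given, leaving R3C3 = 3.
Cage b has product 12, leaving R1C1 = 2.
Cage a needs sum 5; hence R1C2 = 3.
Column 3 already has 2, which forces R1C3 = 1.
Cage b has product 12, so R2C1 = 3.
Row 2 now contains 2, leaving R2C2 = 1.
Row 3 now contains 3, so R3C1 = 1.
Filled in: 2 3 1 / 3 1 2 / 1 2 3.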